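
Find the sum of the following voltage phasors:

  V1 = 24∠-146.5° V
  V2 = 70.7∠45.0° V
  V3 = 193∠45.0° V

Step 1 — Convert each phasor to rectangular form:
  V1 = 24·(cos(-146.5°) + j·sin(-146.5°)) = -20.01 - j13.25 V
  V2 = 70.7·(cos(45.0°) + j·sin(45.0°)) = 49.99 + j49.99 V
  V3 = 193·(cos(45.0°) + j·sin(45.0°)) = 136.5 + j136.5 V
Step 2 — Sum components: V_total = 166.5 + j173.2 V.
Step 3 — Convert to polar: |V_total| = 240.2 V, ∠V_total = 46.1°.

V_total = 240.2∠46.1° V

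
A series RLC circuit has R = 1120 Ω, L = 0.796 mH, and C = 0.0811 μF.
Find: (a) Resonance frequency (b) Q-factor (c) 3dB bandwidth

Step 1 — Resonance condition Im(Z)=0 gives ω₀ = 1/√(LC).
Step 2 — ω₀ = 1/√(0.000796·8.11e-08) = 1.245e+05 rad/s.
Step 3 — f₀ = ω₀/(2π) = 1.981e+04 Hz.
Step 4 — Series Q: Q = ω₀L/R = 1.245e+05·0.000796/1120 = 0.08846.
Step 5 — 3dB bandwidth: Δω = ω₀/Q = 1.407e+06 rad/s; BW = Δω/(2π) = 2.239e+05 Hz.

(a) f₀ = 1.981e+04 Hz  (b) Q = 0.08846  (c) BW = 2.239e+05 Hz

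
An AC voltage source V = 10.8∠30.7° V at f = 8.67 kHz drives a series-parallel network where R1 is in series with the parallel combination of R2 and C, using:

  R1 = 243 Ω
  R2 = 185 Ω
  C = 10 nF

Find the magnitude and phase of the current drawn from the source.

Step 1 — Angular frequency: ω = 2π·f = 2π·8670 = 5.448e+04 rad/s.
Step 2 — Component impedances:
  R1: Z = R = 243 Ω
  R2: Z = R = 185 Ω
  C: Z = 1/(jωC) = -j/(ω·C) = 0 - j1836 Ω
Step 3 — Parallel branch: R2 || C = 1/(1/R2 + 1/C) = 183.1 - j18.46 Ω.
Step 4 — Series with R1: Z_total = R1 + (R2 || C) = 426.1 - j18.46 Ω = 426.5∠-2.5° Ω.
Step 5 — Source phasor: V = 10.8∠30.7° V = 9.286 + j5.514 V.
Step 6 — Ohm's law: I = V / Z_total = (9.286 + j5.514) / (426.1 - j18.46) = 0.02119 + j0.01386 A.
Step 7 — Convert to polar: |I| = 0.02532 A, ∠I = 33.2°.

I = 0.02532∠33.2° A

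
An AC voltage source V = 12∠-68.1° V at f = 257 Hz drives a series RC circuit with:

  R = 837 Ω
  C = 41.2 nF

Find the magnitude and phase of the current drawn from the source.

Step 1 — Angular frequency: ω = 2π·f = 2π·257 = 1615 rad/s.
Step 2 — Component impedances:
  R: Z = R = 837 Ω
  C: Z = 1/(jωC) = -j/(ω·C) = 0 - j1.503e+04 Ω
Step 3 — Series combination: Z_total = R + C = 837 - j1.503e+04 Ω = 1.505e+04∠-86.8° Ω.
Step 4 — Source phasor: V = 12∠-68.1° V = 4.476 - j11.13 V.
Step 5 — Ohm's law: I = V / Z_total = (4.476 - j11.13) / (837 - j1.503e+04) = 0.000755 + j0.0002557 A.
Step 6 — Convert to polar: |I| = 0.0007971 A, ∠I = 18.7°.

I = 0.0007971∠18.7° A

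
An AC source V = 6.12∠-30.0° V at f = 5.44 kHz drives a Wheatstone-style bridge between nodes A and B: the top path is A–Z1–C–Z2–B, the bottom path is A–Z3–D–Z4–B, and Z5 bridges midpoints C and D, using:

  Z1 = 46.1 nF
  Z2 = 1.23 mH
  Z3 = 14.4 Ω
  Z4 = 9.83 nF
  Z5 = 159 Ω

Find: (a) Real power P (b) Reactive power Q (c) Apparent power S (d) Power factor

Step 1 — Angular frequency: ω = 2π·f = 2π·5440 = 3.418e+04 rad/s.
Step 2 — Component impedances:
  Z1: Z = 1/(jωC) = -j/(ω·C) = 0 - j634.6 Ω
  Z2: Z = jωL = j·3.418e+04·0.00123 = 0 + j42.04 Ω
  Z3: Z = R = 14.4 Ω
  Z4: Z = 1/(jωC) = -j/(ω·C) = 0 - j2976 Ω
  Z5: Z = R = 159 Ω
Step 3 — Bridge requires nodal analysis (the Z5 bridge couples midpoints C and D, so the two paths cannot be reduced to a simple series/parallel combination). Setting node B to ground and injecting 1 A at node A, the 3-node admittance system at A, C, D solves to V_A = Z_AB = 161.1 - j9.401 Ω = 161.4∠-3.3° Ω.
Step 4 — Source phasor: V = 6.12∠-30.0° V = 5.3 - j3.06 V.
Step 5 — Current: I = V / Z = 0.03388 - j0.01701 A = 0.03791∠-26.7° A.
Step 6 — Complex power: S = V·I* = 0.2316 - j0.01351 VA.
Step 7 — Real power: P = Re(S) = 0.2316 W.
Step 8 — Reactive power: Q = Im(S) = -0.01351 VAR.
Step 9 — Apparent power: |S| = 0.232 VA.
Step 10 — Power factor: PF = P/|S| = 0.9983 (leading).

(a) P = 0.2316 W  (b) Q = -0.01351 VAR  (c) S = 0.232 VA  (d) PF = 0.9983 (leading)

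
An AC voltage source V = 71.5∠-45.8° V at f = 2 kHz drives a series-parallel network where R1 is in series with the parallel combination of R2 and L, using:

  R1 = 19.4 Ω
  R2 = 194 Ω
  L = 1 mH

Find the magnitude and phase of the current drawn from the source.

Step 1 — Angular frequency: ω = 2π·f = 2π·2000 = 1.257e+04 rad/s.
Step 2 — Component impedances:
  R1: Z = R = 19.4 Ω
  R2: Z = R = 194 Ω
  L: Z = jωL = j·1.257e+04·0.001 = 0 + j12.57 Ω
Step 3 — Parallel branch: R2 || L = 1/(1/R2 + 1/L) = 0.8106 + j12.51 Ω.
Step 4 — Series with R1: Z_total = R1 + (R2 || L) = 20.21 + j12.51 Ω = 23.77∠31.8° Ω.
Step 5 — Source phasor: V = 71.5∠-45.8° V = 49.85 - j51.26 V.
Step 6 — Ohm's law: I = V / Z_total = (49.85 - j51.26) / (20.21 + j12.51) = 0.6477 - j2.937 A.
Step 7 — Convert to polar: |I| = 3.008 A, ∠I = -77.6°.

I = 3.008∠-77.6° A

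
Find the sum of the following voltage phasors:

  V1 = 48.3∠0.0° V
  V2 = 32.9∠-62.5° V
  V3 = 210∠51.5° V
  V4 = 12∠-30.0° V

Step 1 — Convert each phasor to rectangular form:
  V1 = 48.3·(cos(0.0°) + j·sin(0.0°)) = 48.3 V
  V2 = 32.9·(cos(-62.5°) + j·sin(-62.5°)) = 15.19 - j29.18 V
  V3 = 210·(cos(51.5°) + j·sin(51.5°)) = 130.7 + j164.3 V
  V4 = 12·(cos(-30.0°) + j·sin(-30.0°)) = 10.39 - j6 V
Step 2 — Sum components: V_total = 204.6 + j129.2 V.
Step 3 — Convert to polar: |V_total| = 242 V, ∠V_total = 32.3°.

V_total = 242∠32.3° V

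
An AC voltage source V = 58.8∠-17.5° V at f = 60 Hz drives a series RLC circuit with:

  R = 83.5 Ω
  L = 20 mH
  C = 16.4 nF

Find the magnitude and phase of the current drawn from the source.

Step 1 — Angular frequency: ω = 2π·f = 2π·60 = 377 rad/s.
Step 2 — Component impedances:
  R: Z = R = 83.5 Ω
  L: Z = jωL = j·377·0.02 = 0 + j7.54 Ω
  C: Z = 1/(jωC) = -j/(ω·C) = 0 - j1.617e+05 Ω
Step 3 — Series combination: Z_total = R + L + C = 83.5 - j1.617e+05 Ω = 1.617e+05∠-90.0° Ω.
Step 4 — Source phasor: V = 58.8∠-17.5° V = 56.08 - j17.68 V.
Step 5 — Ohm's law: I = V / Z_total = (56.08 - j17.68) / (83.5 - j1.617e+05) = 0.0001095 + j0.0003467 A.
Step 6 — Convert to polar: |I| = 0.0003636 A, ∠I = 72.5°.

I = 0.0003636∠72.5° A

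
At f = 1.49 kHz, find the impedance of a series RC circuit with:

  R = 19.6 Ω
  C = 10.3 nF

Step 1 — Angular frequency: ω = 2π·f = 2π·1490 = 9362 rad/s.
Step 2 — Component impedances:
  R: Z = R = 19.6 Ω
  C: Z = 1/(jωC) = -j/(ω·C) = 0 - j1.037e+04 Ω
Step 3 — Series combination: Z_total = R + C = 19.6 - j1.037e+04 Ω = 1.037e+04∠-89.9° Ω.

Z = 19.6 - j1.037e+04 Ω = 1.037e+04∠-89.9° Ω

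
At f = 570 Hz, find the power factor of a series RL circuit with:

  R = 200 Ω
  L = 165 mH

Step 1 — Angular frequency: ω = 2π·f = 2π·570 = 3581 rad/s.
Step 2 — Component impedances:
  R: Z = R = 200 Ω
  L: Z = jωL = j·3581·0.165 = 0 + j590.9 Ω
Step 3 — Series combination: Z_total = R + L = 200 + j590.9 Ω = 623.9∠71.3° Ω.
Step 4 — Power factor: PF = cos(φ) = Re(Z)/|Z| = 200/623.9 = 0.3206.
Step 5 — Type: Im(Z) = 590.9 ⇒ lagging (phase φ = 71.3°).

PF = 0.3206 (lagging, φ = 71.3°)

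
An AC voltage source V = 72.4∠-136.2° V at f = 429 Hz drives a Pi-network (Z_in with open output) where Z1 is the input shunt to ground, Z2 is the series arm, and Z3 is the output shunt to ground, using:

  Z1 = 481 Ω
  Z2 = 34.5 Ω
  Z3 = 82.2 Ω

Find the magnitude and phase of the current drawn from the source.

Step 1 — Angular frequency: ω = 2π·f = 2π·429 = 2695 rad/s.
Step 2 — Component impedances:
  Z1: Z = R = 481 Ω
  Z2: Z = R = 34.5 Ω
  Z3: Z = R = 82.2 Ω
Step 3 — With open output, the series arm Z2 and the output shunt Z3 appear in series to ground: Z2 + Z3 = 116.7 Ω.
Step 4 — Parallel with input shunt Z1: Z_in = Z1 || (Z2 + Z3) = 93.91 Ω = 93.91∠0.0° Ω.
Step 5 — Source phasor: V = 72.4∠-136.2° V = -52.26 - j50.11 V.
Step 6 — Ohm's law: I = V / Z_total = (-52.26 - j50.11) / (93.91) = -0.5564 - j0.5336 A.
Step 7 — Convert to polar: |I| = 0.7709 A, ∠I = -136.2°.

I = 0.7709∠-136.2° A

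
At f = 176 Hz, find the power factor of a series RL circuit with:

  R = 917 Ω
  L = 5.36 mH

Step 1 — Angular frequency: ω = 2π·f = 2π·176 = 1106 rad/s.
Step 2 — Component impedances:
  R: Z = R = 917 Ω
  L: Z = jωL = j·1106·0.00536 = 0 + j5.927 Ω
Step 3 — Series combination: Z_total = R + L = 917 + j5.927 Ω = 917∠0.4° Ω.
Step 4 — Power factor: PF = cos(φ) = Re(Z)/|Z| = 917/917 = 1.
Step 5 — Type: Im(Z) = 5.927 ⇒ lagging (phase φ = 0.4°).

PF = 1 (lagging, φ = 0.4°)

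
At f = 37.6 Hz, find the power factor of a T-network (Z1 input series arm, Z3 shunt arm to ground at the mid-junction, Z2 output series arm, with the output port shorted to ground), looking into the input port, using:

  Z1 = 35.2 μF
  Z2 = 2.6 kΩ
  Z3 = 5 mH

Step 1 — Angular frequency: ω = 2π·f = 2π·37.6 = 236.2 rad/s.
Step 2 — Component impedances:
  Z1: Z = 1/(jωC) = -j/(ω·C) = 0 - j120.3 Ω
  Z2: Z = R = 2600 Ω
  Z3: Z = jωL = j·236.2·0.005 = 0 + j1.181 Ω
Step 3 — With the output port shorted to ground, the output series arm Z2 runs from the junction to ground; the shunt arm Z3 also runs from the junction to ground. They appear in parallel: Z3 || Z2 = 0.0005367 + j1.181 Ω.
Step 4 — Series with input arm Z1: Z_in = Z1 + (Z3 || Z2) = 0.0005367 - j119.1 Ω = 119.1∠-90.0° Ω.
Step 5 — Power factor: PF = cos(φ) = Re(Z)/|Z| = 0.00053666/119.07 = 4.507e-06.
Step 6 — Type: Im(Z) = -119.1 ⇒ leading (phase φ = -90.0°).

PF = 4.507e-06 (leading, φ = -90.0°)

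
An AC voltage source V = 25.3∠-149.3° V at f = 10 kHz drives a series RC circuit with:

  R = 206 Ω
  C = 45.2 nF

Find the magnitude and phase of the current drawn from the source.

Step 1 — Angular frequency: ω = 2π·f = 2π·1e+04 = 6.283e+04 rad/s.
Step 2 — Component impedances:
  R: Z = R = 206 Ω
  C: Z = 1/(jωC) = -j/(ω·C) = 0 - j352.1 Ω
Step 3 — Series combination: Z_total = R + C = 206 - j352.1 Ω = 407.9∠-59.7° Ω.
Step 4 — Source phasor: V = 25.3∠-149.3° V = -21.75 - j12.92 V.
Step 5 — Ohm's law: I = V / Z_total = (-21.75 - j12.92) / (206 - j352.1) = 0.0004012 - j0.06202 A.
Step 6 — Convert to polar: |I| = 0.06202 A, ∠I = -89.6°.

I = 0.06202∠-89.6° A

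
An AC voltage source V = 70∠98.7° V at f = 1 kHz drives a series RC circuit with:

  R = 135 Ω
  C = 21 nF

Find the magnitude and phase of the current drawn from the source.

Step 1 — Angular frequency: ω = 2π·f = 2π·1000 = 6283 rad/s.
Step 2 — Component impedances:
  R: Z = R = 135 Ω
  C: Z = 1/(jωC) = -j/(ω·C) = 0 - j7579 Ω
Step 3 — Series combination: Z_total = R + C = 135 - j7579 Ω = 7580∠-89.0° Ω.
Step 4 — Source phasor: V = 70∠98.7° V = -10.59 + j69.19 V.
Step 5 — Ohm's law: I = V / Z_total = (-10.59 + j69.19) / (135 - j7579) = -0.009152 - j0.001234 A.
Step 6 — Convert to polar: |I| = 0.009235 A, ∠I = -172.3°.

I = 0.009235∠-172.3° A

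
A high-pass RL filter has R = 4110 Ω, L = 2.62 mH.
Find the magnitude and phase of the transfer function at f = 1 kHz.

Step 1 — Angular frequency: ω = 2π·1000 = 6283 rad/s.
Step 2 — Transfer function: H(jω) = jωL/(R + jωL).
Step 3 — Numerator jωL = j·16.46; denominator R + jωL = 4110 + j16.46.
Step 4 — H = 1.604e-05 + j0.004005.
Step 5 — Magnitude: |H| = 0.004005 (-47.9 dB); phase: φ = 89.8°.

|H| = 0.004005 (-47.9 dB), φ = 89.8°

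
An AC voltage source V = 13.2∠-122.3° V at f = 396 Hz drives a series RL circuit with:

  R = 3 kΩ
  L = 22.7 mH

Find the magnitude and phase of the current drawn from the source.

Step 1 — Angular frequency: ω = 2π·f = 2π·396 = 2488 rad/s.
Step 2 — Component impedances:
  R: Z = R = 3000 Ω
  L: Z = jωL = j·2488·0.0227 = 0 + j56.48 Ω
Step 3 — Series combination: Z_total = R + L = 3000 + j56.48 Ω = 3001∠1.1° Ω.
Step 4 — Source phasor: V = 13.2∠-122.3° V = -7.053 - j11.16 V.
Step 5 — Ohm's law: I = V / Z_total = (-7.053 - j11.16) / (3000 + j56.48) = -0.00242 - j0.003674 A.
Step 6 — Convert to polar: |I| = 0.004399 A, ∠I = -123.4°.

I = 0.004399∠-123.4° A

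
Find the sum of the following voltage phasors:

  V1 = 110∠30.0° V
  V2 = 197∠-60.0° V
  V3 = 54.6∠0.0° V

Step 1 — Convert each phasor to rectangular form:
  V1 = 110·(cos(30.0°) + j·sin(30.0°)) = 95.26 + j55 V
  V2 = 197·(cos(-60.0°) + j·sin(-60.0°)) = 98.5 - j170.6 V
  V3 = 54.6·(cos(0.0°) + j·sin(0.0°)) = 54.6 V
Step 2 — Sum components: V_total = 248.4 - j115.6 V.
Step 3 — Convert to polar: |V_total| = 274 V, ∠V_total = -25.0°.

V_total = 274∠-25.0° V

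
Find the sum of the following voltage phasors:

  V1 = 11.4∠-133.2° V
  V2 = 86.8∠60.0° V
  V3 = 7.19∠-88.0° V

Step 1 — Convert each phasor to rectangular form:
  V1 = 11.4·(cos(-133.2°) + j·sin(-133.2°)) = -7.804 - j8.31 V
  V2 = 86.8·(cos(60.0°) + j·sin(60.0°)) = 43.4 + j75.17 V
  V3 = 7.19·(cos(-88.0°) + j·sin(-88.0°)) = 0.2509 - j7.186 V
Step 2 — Sum components: V_total = 35.85 + j59.68 V.
Step 3 — Convert to polar: |V_total| = 69.61 V, ∠V_total = 59.0°.

V_total = 69.61∠59.0° V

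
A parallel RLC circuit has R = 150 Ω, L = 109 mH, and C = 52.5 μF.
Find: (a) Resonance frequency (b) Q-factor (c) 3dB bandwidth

Step 1 — Resonance: ω₀ = 1/√(LC) = 1/√(0.109·5.25e-05) = 418 rad/s.
Step 2 — f₀ = ω₀/(2π) = 66.53 Hz.
Step 3 — Parallel Q: Q = R/(ω₀L) = 150/(418·0.109) = 3.292.
Step 4 — Bandwidth: Δω = ω₀/Q = 127 rad/s; BW = Δω/(2π) = 20.21 Hz.

(a) f₀ = 66.53 Hz  (b) Q = 3.292  (c) BW = 20.21 Hz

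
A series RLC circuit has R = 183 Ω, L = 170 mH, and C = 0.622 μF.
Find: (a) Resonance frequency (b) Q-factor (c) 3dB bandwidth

Step 1 — Resonance: ω₀ = 1/√(LC) = 1/√(0.17·6.22e-07) = 3075 rad/s.
Step 2 — f₀ = ω₀/(2π) = 489.4 Hz.
Step 3 — Series Q: Q = ω₀L/R = 3075·0.17/183 = 2.857.
Step 4 — Bandwidth: Δω = ω₀/Q = 1076 rad/s; BW = Δω/(2π) = 171.3 Hz.

(a) f₀ = 489.4 Hz  (b) Q = 2.857  (c) BW = 171.3 Hz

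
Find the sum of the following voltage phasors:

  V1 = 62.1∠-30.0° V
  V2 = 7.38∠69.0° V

Step 1 — Convert each phasor to rectangular form:
  V1 = 62.1·(cos(-30.0°) + j·sin(-30.0°)) = 53.78 - j31.05 V
  V2 = 7.38·(cos(69.0°) + j·sin(69.0°)) = 2.645 + j6.89 V
Step 2 — Sum components: V_total = 56.42 - j24.16 V.
Step 3 — Convert to polar: |V_total| = 61.38 V, ∠V_total = -23.2°.

V_total = 61.38∠-23.2° V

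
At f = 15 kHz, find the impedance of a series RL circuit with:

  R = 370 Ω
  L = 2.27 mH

Step 1 — Angular frequency: ω = 2π·f = 2π·1.5e+04 = 9.425e+04 rad/s.
Step 2 — Component impedances:
  R: Z = R = 370 Ω
  L: Z = jωL = j·9.425e+04·0.00227 = 0 + j213.9 Ω
Step 3 — Series combination: Z_total = R + L = 370 + j213.9 Ω = 427.4∠30.0° Ω.

Z = 370 + j213.9 Ω = 427.4∠30.0° Ω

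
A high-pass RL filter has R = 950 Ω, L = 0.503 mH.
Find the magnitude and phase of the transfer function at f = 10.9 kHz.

Step 1 — Angular frequency: ω = 2π·1.09e+04 = 6.849e+04 rad/s.
Step 2 — Transfer function: H(jω) = jωL/(R + jωL).
Step 3 — Numerator jωL = j·34.45; denominator R + jωL = 950 + j34.45.
Step 4 — H = 0.001313 + j0.03621.
Step 5 — Magnitude: |H| = 0.03624 (-28.8 dB); phase: φ = 87.9°.

|H| = 0.03624 (-28.8 dB), φ = 87.9°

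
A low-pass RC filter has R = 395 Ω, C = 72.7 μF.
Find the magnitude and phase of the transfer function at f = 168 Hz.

Step 1 — Angular frequency: ω = 2π·168 = 1056 rad/s.
Step 2 — Transfer function: H(jω) = 1/(1 + jωRC).
Step 3 — Denominator: 1 + jωRC = 1 + j·1056·395·7.27e-05 = 1 + j30.31.
Step 4 — H = 0.001087 - j0.03295.
Step 5 — Magnitude: |H| = 0.03297 (-29.6 dB); phase: φ = -88.1°.

|H| = 0.03297 (-29.6 dB), φ = -88.1°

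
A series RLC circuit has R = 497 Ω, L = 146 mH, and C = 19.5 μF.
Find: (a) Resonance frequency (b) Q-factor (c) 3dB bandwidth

Step 1 — Resonance: ω₀ = 1/√(LC) = 1/√(0.146·1.95e-05) = 592.7 rad/s.
Step 2 — f₀ = ω₀/(2π) = 94.32 Hz.
Step 3 — Series Q: Q = ω₀L/R = 592.7·0.146/497 = 0.1741.
Step 4 — Bandwidth: Δω = ω₀/Q = 3404 rad/s; BW = Δω/(2π) = 541.8 Hz.

(a) f₀ = 94.32 Hz  (b) Q = 0.1741  (c) BW = 541.8 Hz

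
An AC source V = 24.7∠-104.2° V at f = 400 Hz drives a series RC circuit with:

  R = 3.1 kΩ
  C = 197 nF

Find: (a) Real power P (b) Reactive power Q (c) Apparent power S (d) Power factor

Step 1 — Angular frequency: ω = 2π·f = 2π·400 = 2513 rad/s.
Step 2 — Component impedances:
  R: Z = R = 3100 Ω
  C: Z = 1/(jωC) = -j/(ω·C) = 0 - j2020 Ω
Step 3 — Series combination: Z_total = R + C = 3100 - j2020 Ω = 3700∠-33.1° Ω.
Step 4 — Source phasor: V = 24.7∠-104.2° V = -6.059 - j23.95 V.
Step 5 — Current: I = V / Z = 0.002161 - j0.006316 A = 0.006676∠-71.1° A.
Step 6 — Complex power: S = V·I* = 0.1382 - j0.09001 VA.
Step 7 — Real power: P = Re(S) = 0.1382 W.
Step 8 — Reactive power: Q = Im(S) = -0.09001 VAR.
Step 9 — Apparent power: |S| = 0.1649 VA.
Step 10 — Power factor: PF = P/|S| = 0.8379 (leading).

(a) P = 0.1382 W  (b) Q = -0.09001 VAR  (c) S = 0.1649 VA  (d) PF = 0.8379 (leading)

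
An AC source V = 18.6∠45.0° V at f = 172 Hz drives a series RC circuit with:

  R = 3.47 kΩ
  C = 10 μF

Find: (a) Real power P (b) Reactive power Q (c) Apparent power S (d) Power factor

Step 1 — Angular frequency: ω = 2π·f = 2π·172 = 1081 rad/s.
Step 2 — Component impedances:
  R: Z = R = 3470 Ω
  C: Z = 1/(jωC) = -j/(ω·C) = 0 - j92.53 Ω
Step 3 — Series combination: Z_total = R + C = 3470 - j92.53 Ω = 3471∠-1.5° Ω.
Step 4 — Source phasor: V = 18.6∠45.0° V = 13.15 + j13.15 V.
Step 5 — Current: I = V / Z = 0.003687 + j0.003889 A = 0.005358∠46.5° A.
Step 6 — Complex power: S = V·I* = 0.09963 - j0.002657 VA.
Step 7 — Real power: P = Re(S) = 0.09963 W.
Step 8 — Reactive power: Q = Im(S) = -0.002657 VAR.
Step 9 — Apparent power: |S| = 0.09966 VA.
Step 10 — Power factor: PF = P/|S| = 0.9996 (leading).

(a) P = 0.09963 W  (b) Q = -0.002657 VAR  (c) S = 0.09966 VA  (d) PF = 0.9996 (leading)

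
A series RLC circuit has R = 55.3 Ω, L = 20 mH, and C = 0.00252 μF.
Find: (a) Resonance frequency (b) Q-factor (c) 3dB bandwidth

Step 1 — Resonance: ω₀ = 1/√(LC) = 1/√(0.02·2.52e-09) = 1.409e+05 rad/s.
Step 2 — f₀ = ω₀/(2π) = 2.242e+04 Hz.
Step 3 — Series Q: Q = ω₀L/R = 1.409e+05·0.02/55.3 = 50.94.
Step 4 — Bandwidth: Δω = ω₀/Q = 2765 rad/s; BW = Δω/(2π) = 440.1 Hz.

(a) f₀ = 2.242e+04 Hz  (b) Q = 50.94  (c) BW = 440.1 Hz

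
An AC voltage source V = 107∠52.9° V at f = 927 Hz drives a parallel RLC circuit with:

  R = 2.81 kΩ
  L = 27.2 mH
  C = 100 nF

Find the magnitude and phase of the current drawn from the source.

Step 1 — Angular frequency: ω = 2π·f = 2π·927 = 5825 rad/s.
Step 2 — Component impedances:
  R: Z = R = 2810 Ω
  L: Z = jωL = j·5825·0.0272 = 0 + j158.4 Ω
  C: Z = 1/(jωC) = -j/(ω·C) = 0 - j1717 Ω
Step 3 — Parallel combination: 1/Z_total = 1/R + 1/L + 1/C; Z_total = 10.8 + j173.9 Ω = 174.2∠86.4° Ω.
Step 4 — Source phasor: V = 107∠52.9° V = 64.54 + j85.34 V.
Step 5 — Ohm's law: I = V / Z_total = (64.54 + j85.34) / (10.8 + j173.9) = 0.5119 - j0.3394 A.
Step 6 — Convert to polar: |I| = 0.6143 A, ∠I = -33.5°.

I = 0.6143∠-33.5° A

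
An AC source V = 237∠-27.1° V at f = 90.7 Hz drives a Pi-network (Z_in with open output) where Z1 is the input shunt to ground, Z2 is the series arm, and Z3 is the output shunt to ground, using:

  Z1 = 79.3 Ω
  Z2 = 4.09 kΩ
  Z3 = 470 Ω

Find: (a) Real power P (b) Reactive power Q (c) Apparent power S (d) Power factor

Step 1 — Angular frequency: ω = 2π·f = 2π·90.7 = 569.9 rad/s.
Step 2 — Component impedances:
  Z1: Z = R = 79.3 Ω
  Z2: Z = R = 4090 Ω
  Z3: Z = R = 470 Ω
Step 3 — With open output, the series arm Z2 and the output shunt Z3 appear in series to ground: Z2 + Z3 = 4560 Ω.
Step 4 — Parallel with input shunt Z1: Z_in = Z1 || (Z2 + Z3) = 77.94 Ω = 77.94∠0.0° Ω.
Step 5 — Source phasor: V = 237∠-27.1° V = 211 - j108 V.
Step 6 — Current: I = V / Z = 2.707 - j1.385 A = 3.041∠-27.1° A.
Step 7 — Complex power: S = V·I* = 720.6 VA.
Step 8 — Real power: P = Re(S) = 720.6 W.
Step 9 — Reactive power: Q = Im(S) = 0 VAR.
Step 10 — Apparent power: |S| = 720.6 VA.
Step 11 — Power factor: PF = P/|S| = 1 (unity).

(a) P = 720.6 W  (b) Q = 0 VAR  (c) S = 720.6 VA  (d) PF = 1 (unity)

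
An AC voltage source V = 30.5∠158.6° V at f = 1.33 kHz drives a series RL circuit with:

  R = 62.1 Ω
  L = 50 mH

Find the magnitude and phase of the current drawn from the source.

Step 1 — Angular frequency: ω = 2π·f = 2π·1330 = 8357 rad/s.
Step 2 — Component impedances:
  R: Z = R = 62.1 Ω
  L: Z = jωL = j·8357·0.05 = 0 + j417.8 Ω
Step 3 — Series combination: Z_total = R + L = 62.1 + j417.8 Ω = 422.4∠81.5° Ω.
Step 4 — Source phasor: V = 30.5∠158.6° V = -28.4 + j11.13 V.
Step 5 — Ohm's law: I = V / Z_total = (-28.4 + j11.13) / (62.1 + j417.8) = 0.01618 + j0.07037 A.
Step 6 — Convert to polar: |I| = 0.0722 A, ∠I = 77.1°.

I = 0.0722∠77.1° A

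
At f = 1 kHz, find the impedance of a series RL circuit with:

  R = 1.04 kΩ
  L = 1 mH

Step 1 — Angular frequency: ω = 2π·f = 2π·1000 = 6283 rad/s.
Step 2 — Component impedances:
  R: Z = R = 1040 Ω
  L: Z = jωL = j·6283·0.001 = 0 + j6.283 Ω
Step 3 — Series combination: Z_total = R + L = 1040 + j6.283 Ω = 1040∠0.3° Ω.

Z = 1040 + j6.283 Ω = 1040∠0.3° Ω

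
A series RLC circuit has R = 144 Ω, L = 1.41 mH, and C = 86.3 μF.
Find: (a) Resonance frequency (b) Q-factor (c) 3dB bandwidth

Step 1 — Resonance: ω₀ = 1/√(LC) = 1/√(0.00141·8.63e-05) = 2867 rad/s.
Step 2 — f₀ = ω₀/(2π) = 456.3 Hz.
Step 3 — Series Q: Q = ω₀L/R = 2867·0.00141/144 = 0.02807.
Step 4 — Bandwidth: Δω = ω₀/Q = 1.021e+05 rad/s; BW = Δω/(2π) = 1.625e+04 Hz.

(a) f₀ = 456.3 Hz  (b) Q = 0.02807  (c) BW = 1.625e+04 Hz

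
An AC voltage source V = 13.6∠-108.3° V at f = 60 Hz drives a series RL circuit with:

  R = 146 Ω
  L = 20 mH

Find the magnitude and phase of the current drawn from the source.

Step 1 — Angular frequency: ω = 2π·f = 2π·60 = 377 rad/s.
Step 2 — Component impedances:
  R: Z = R = 146 Ω
  L: Z = jωL = j·377·0.02 = 0 + j7.54 Ω
Step 3 — Series combination: Z_total = R + L = 146 + j7.54 Ω = 146.2∠3.0° Ω.
Step 4 — Source phasor: V = 13.6∠-108.3° V = -4.27 - j12.91 V.
Step 5 — Ohm's law: I = V / Z_total = (-4.27 - j12.91) / (146 + j7.54) = -0.03373 - j0.0867 A.
Step 6 — Convert to polar: |I| = 0.09303 A, ∠I = -111.3°.

I = 0.09303∠-111.3° A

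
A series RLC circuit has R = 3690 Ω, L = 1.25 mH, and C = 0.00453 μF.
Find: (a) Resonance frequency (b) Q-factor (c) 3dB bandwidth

Step 1 — Resonance: ω₀ = 1/√(LC) = 1/√(0.00125·4.53e-09) = 4.202e+05 rad/s.
Step 2 — f₀ = ω₀/(2π) = 6.688e+04 Hz.
Step 3 — Series Q: Q = ω₀L/R = 4.202e+05·0.00125/3690 = 0.1424.
Step 4 — Bandwidth: Δω = ω₀/Q = 2.952e+06 rad/s; BW = Δω/(2π) = 4.698e+05 Hz.

(a) f₀ = 6.688e+04 Hz  (b) Q = 0.1424  (c) BW = 4.698e+05 Hz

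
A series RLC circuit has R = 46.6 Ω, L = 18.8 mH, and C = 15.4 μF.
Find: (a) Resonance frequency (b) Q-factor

Step 1 — Resonance condition Im(Z)=0 gives ω₀ = 1/√(LC).
Step 2 — ω₀ = 1/√(0.0188·1.54e-05) = 1858 rad/s.
Step 3 — f₀ = ω₀/(2π) = 295.8 Hz.
Step 4 — Series Q: Q = ω₀L/R = 1858·0.0188/46.6 = 0.7498.

(a) f₀ = 295.8 Hz  (b) Q = 0.7498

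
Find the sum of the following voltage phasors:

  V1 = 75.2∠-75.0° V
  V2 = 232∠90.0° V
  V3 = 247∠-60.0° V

Step 1 — Convert each phasor to rectangular form:
  V1 = 75.2·(cos(-75.0°) + j·sin(-75.0°)) = 19.46 - j72.64 V
  V2 = 232·(cos(90.0°) + j·sin(90.0°)) = 0 + j232 V
  V3 = 247·(cos(-60.0°) + j·sin(-60.0°)) = 123.5 - j213.9 V
Step 2 — Sum components: V_total = 143 - j54.55 V.
Step 3 — Convert to polar: |V_total| = 153 V, ∠V_total = -20.9°.

V_total = 153∠-20.9° V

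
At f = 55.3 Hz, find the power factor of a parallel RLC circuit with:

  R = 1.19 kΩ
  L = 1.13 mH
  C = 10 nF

Step 1 — Angular frequency: ω = 2π·f = 2π·55.3 = 347.5 rad/s.
Step 2 — Component impedances:
  R: Z = R = 1190 Ω
  L: Z = jωL = j·347.5·0.00113 = 0 + j0.3926 Ω
  C: Z = 1/(jωC) = -j/(ω·C) = 0 - j2.878e+05 Ω
Step 3 — Parallel combination: 1/Z_total = 1/R + 1/L + 1/C; Z_total = 0.0001295 + j0.3926 Ω = 0.3926∠90.0° Ω.
Step 4 — Power factor: PF = cos(φ) = Re(Z)/|Z| = 0.0001295/0.3926 = 0.0003299.
Step 5 — Type: Im(Z) = 0.3926 ⇒ lagging (phase φ = 90.0°).

PF = 0.0003299 (lagging, φ = 90.0°)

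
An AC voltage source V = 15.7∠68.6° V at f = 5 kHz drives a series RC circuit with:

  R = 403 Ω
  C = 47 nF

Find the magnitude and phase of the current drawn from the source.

Step 1 — Angular frequency: ω = 2π·f = 2π·5000 = 3.142e+04 rad/s.
Step 2 — Component impedances:
  R: Z = R = 403 Ω
  C: Z = 1/(jωC) = -j/(ω·C) = 0 - j677.3 Ω
Step 3 — Series combination: Z_total = R + C = 403 - j677.3 Ω = 788.1∠-59.2° Ω.
Step 4 — Source phasor: V = 15.7∠68.6° V = 5.729 + j14.62 V.
Step 5 — Ohm's law: I = V / Z_total = (5.729 + j14.62) / (403 - j677.3) = -0.01222 + j0.01573 A.
Step 6 — Convert to polar: |I| = 0.01992 A, ∠I = 127.8°.

I = 0.01992∠127.8° A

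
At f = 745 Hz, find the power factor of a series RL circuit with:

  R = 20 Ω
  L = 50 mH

Step 1 — Angular frequency: ω = 2π·f = 2π·745 = 4681 rad/s.
Step 2 — Component impedances:
  R: Z = R = 20 Ω
  L: Z = jωL = j·4681·0.05 = 0 + j234 Ω
Step 3 — Series combination: Z_total = R + L = 20 + j234 Ω = 234.9∠85.1° Ω.
Step 4 — Power factor: PF = cos(φ) = Re(Z)/|Z| = 20/234.9 = 0.08514.
Step 5 — Type: Im(Z) = 234 ⇒ lagging (phase φ = 85.1°).

PF = 0.08514 (lagging, φ = 85.1°)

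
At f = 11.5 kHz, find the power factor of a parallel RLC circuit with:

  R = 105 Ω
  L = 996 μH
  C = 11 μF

Step 1 — Angular frequency: ω = 2π·f = 2π·1.15e+04 = 7.226e+04 rad/s.
Step 2 — Component impedances:
  R: Z = R = 105 Ω
  L: Z = jωL = j·7.226e+04·0.000996 = 0 + j71.97 Ω
  C: Z = 1/(jωC) = -j/(ω·C) = 0 - j1.258 Ω
Step 3 — Parallel combination: 1/Z_total = 1/R + 1/L + 1/C; Z_total = 0.01561 - j1.28 Ω = 1.28∠-89.3° Ω.
Step 4 — Power factor: PF = cos(φ) = Re(Z)/|Z| = 0.015614/1.2804 = 0.01219.
Step 5 — Type: Im(Z) = -1.28 ⇒ leading (phase φ = -89.3°).

PF = 0.01219 (leading, φ = -89.3°)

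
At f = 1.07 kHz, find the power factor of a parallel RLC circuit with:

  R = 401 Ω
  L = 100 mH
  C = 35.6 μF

Step 1 — Angular frequency: ω = 2π·f = 2π·1070 = 6723 rad/s.
Step 2 — Component impedances:
  R: Z = R = 401 Ω
  L: Z = jωL = j·6723·0.1 = 0 + j672.3 Ω
  C: Z = 1/(jωC) = -j/(ω·C) = 0 - j4.178 Ω
Step 3 — Parallel combination: 1/Z_total = 1/R + 1/L + 1/C; Z_total = 0.04408 - j4.204 Ω = 4.204∠-89.4° Ω.
Step 4 — Power factor: PF = cos(φ) = Re(Z)/|Z| = 0.044075/4.2041 = 0.01048.
Step 5 — Type: Im(Z) = -4.204 ⇒ leading (phase φ = -89.4°).

PF = 0.01048 (leading, φ = -89.4°)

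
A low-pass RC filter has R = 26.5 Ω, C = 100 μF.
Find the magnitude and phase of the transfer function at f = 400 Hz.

Step 1 — Angular frequency: ω = 2π·400 = 2513 rad/s.
Step 2 — Transfer function: H(jω) = 1/(1 + jωRC).
Step 3 — Denominator: 1 + jωRC = 1 + j·2513·26.5·0.0001 = 1 + j6.66.
Step 4 — H = 0.02205 - j0.1468.
Step 5 — Magnitude: |H| = 0.1485 (-16.6 dB); phase: φ = -81.5°.

|H| = 0.1485 (-16.6 dB), φ = -81.5°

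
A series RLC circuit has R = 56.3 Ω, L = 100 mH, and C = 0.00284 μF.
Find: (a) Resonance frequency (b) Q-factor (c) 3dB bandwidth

Step 1 — Resonance: ω₀ = 1/√(LC) = 1/√(0.1·2.84e-09) = 5.934e+04 rad/s.
Step 2 — f₀ = ω₀/(2π) = 9444 Hz.
Step 3 — Series Q: Q = ω₀L/R = 5.934e+04·0.1/56.3 = 105.4.
Step 4 — Bandwidth: Δω = ω₀/Q = 563 rad/s; BW = Δω/(2π) = 89.6 Hz.

(a) f₀ = 9444 Hz  (b) Q = 105.4  (c) BW = 89.6 Hz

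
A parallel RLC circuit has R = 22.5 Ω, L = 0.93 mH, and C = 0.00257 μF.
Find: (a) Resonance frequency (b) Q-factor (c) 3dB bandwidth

Step 1 — Resonance: ω₀ = 1/√(LC) = 1/√(0.00093·2.57e-09) = 6.468e+05 rad/s.
Step 2 — f₀ = ω₀/(2π) = 1.029e+05 Hz.
Step 3 — Parallel Q: Q = R/(ω₀L) = 22.5/(6.468e+05·0.00093) = 0.0374.
Step 4 — Bandwidth: Δω = ω₀/Q = 1.729e+07 rad/s; BW = Δω/(2π) = 2.752e+06 Hz.

(a) f₀ = 1.029e+05 Hz  (b) Q = 0.0374  (c) BW = 2.752e+06 Hz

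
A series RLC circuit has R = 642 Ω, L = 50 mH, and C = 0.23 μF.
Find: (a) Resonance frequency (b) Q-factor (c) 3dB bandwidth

Step 1 — Resonance condition Im(Z)=0 gives ω₀ = 1/√(LC).
Step 2 — ω₀ = 1/√(0.05·2.3e-07) = 9325 rad/s.
Step 3 — f₀ = ω₀/(2π) = 1484 Hz.
Step 4 — Series Q: Q = ω₀L/R = 9325·0.05/642 = 0.7262.
Step 5 — 3dB bandwidth: Δω = ω₀/Q = 1.284e+04 rad/s; BW = Δω/(2π) = 2044 Hz.

(a) f₀ = 1484 Hz  (b) Q = 0.7262  (c) BW = 2044 Hz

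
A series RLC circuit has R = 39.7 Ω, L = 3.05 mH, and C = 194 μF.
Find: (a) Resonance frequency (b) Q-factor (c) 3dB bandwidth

Step 1 — Resonance: ω₀ = 1/√(LC) = 1/√(0.00305·0.000194) = 1300 rad/s.
Step 2 — f₀ = ω₀/(2π) = 206.9 Hz.
Step 3 — Series Q: Q = ω₀L/R = 1300·0.00305/39.7 = 0.09988.
Step 4 — Bandwidth: Δω = ω₀/Q = 1.302e+04 rad/s; BW = Δω/(2π) = 2072 Hz.

(a) f₀ = 206.9 Hz  (b) Q = 0.09988  (c) BW = 2072 Hz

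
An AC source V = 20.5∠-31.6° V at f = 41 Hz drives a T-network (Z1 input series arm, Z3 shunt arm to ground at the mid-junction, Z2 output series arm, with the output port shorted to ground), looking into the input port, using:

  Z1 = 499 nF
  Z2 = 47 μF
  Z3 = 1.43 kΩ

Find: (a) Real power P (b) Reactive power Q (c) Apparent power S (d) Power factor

Step 1 — Angular frequency: ω = 2π·f = 2π·41 = 257.6 rad/s.
Step 2 — Component impedances:
  Z1: Z = 1/(jωC) = -j/(ω·C) = 0 - j7779 Ω
  Z2: Z = 1/(jωC) = -j/(ω·C) = 0 - j82.59 Ω
  Z3: Z = R = 1430 Ω
Step 3 — With the output port shorted to ground, the output series arm Z2 runs from the junction to ground; the shunt arm Z3 also runs from the junction to ground. They appear in parallel: Z3 || Z2 = 4.754 - j82.32 Ω.
Step 4 — Series with input arm Z1: Z_in = Z1 + (Z3 || Z2) = 4.754 - j7862 Ω = 7862∠-90.0° Ω.
Step 5 — Source phasor: V = 20.5∠-31.6° V = 17.46 - j10.74 V.
Step 6 — Current: I = V / Z = 0.001368 + j0.00222 A = 0.002608∠58.4° A.
Step 7 — Complex power: S = V·I* = 3.233e-05 - j0.05346 VA.
Step 8 — Real power: P = Re(S) = 3.233e-05 W.
Step 9 — Reactive power: Q = Im(S) = -0.05346 VAR.
Step 10 — Apparent power: |S| = 0.05346 VA.
Step 11 — Power factor: PF = P/|S| = 0.0006048 (leading).

(a) P = 3.233e-05 W  (b) Q = -0.05346 VAR  (c) S = 0.05346 VA  (d) PF = 0.0006048 (leading)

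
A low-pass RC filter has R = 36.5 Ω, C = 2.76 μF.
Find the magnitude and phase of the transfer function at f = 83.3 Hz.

Step 1 — Angular frequency: ω = 2π·83.3 = 523.4 rad/s.
Step 2 — Transfer function: H(jω) = 1/(1 + jωRC).
Step 3 — Denominator: 1 + jωRC = 1 + j·523.4·36.5·2.76e-06 = 1 + j0.05273.
Step 4 — H = 0.9972 - j0.05258.
Step 5 — Magnitude: |H| = 0.9986 (-0.0 dB); phase: φ = -3.0°.

|H| = 0.9986 (-0.0 dB), φ = -3.0°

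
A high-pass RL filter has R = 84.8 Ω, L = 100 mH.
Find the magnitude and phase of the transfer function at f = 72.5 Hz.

Step 1 — Angular frequency: ω = 2π·72.5 = 455.5 rad/s.
Step 2 — Transfer function: H(jω) = jωL/(R + jωL).
Step 3 — Numerator jωL = j·45.55; denominator R + jωL = 84.8 + j45.55.
Step 4 — H = 0.2239 + j0.4169.
Step 5 — Magnitude: |H| = 0.4732 (-6.5 dB); phase: φ = 61.8°.

|H| = 0.4732 (-6.5 dB), φ = 61.8°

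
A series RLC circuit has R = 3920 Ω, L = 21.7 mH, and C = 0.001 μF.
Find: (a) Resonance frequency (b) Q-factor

Step 1 — Resonance condition Im(Z)=0 gives ω₀ = 1/√(LC).
Step 2 — ω₀ = 1/√(0.0217·1e-09) = 2.147e+05 rad/s.
Step 3 — f₀ = ω₀/(2π) = 3.417e+04 Hz.
Step 4 — Series Q: Q = ω₀L/R = 2.147e+05·0.0217/3920 = 1.188.

(a) f₀ = 3.417e+04 Hz  (b) Q = 1.188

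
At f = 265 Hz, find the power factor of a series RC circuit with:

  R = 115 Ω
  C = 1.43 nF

Step 1 — Angular frequency: ω = 2π·f = 2π·265 = 1665 rad/s.
Step 2 — Component impedances:
  R: Z = R = 115 Ω
  C: Z = 1/(jωC) = -j/(ω·C) = 0 - j4.2e+05 Ω
Step 3 — Series combination: Z_total = R + C = 115 - j4.2e+05 Ω = 4.2e+05∠-90.0° Ω.
Step 4 — Power factor: PF = cos(φ) = Re(Z)/|Z| = 115/4.2e+05 = 0.0002738.
Step 5 — Type: Im(Z) = -4.2e+05 ⇒ leading (phase φ = -90.0°).

PF = 0.0002738 (leading, φ = -90.0°)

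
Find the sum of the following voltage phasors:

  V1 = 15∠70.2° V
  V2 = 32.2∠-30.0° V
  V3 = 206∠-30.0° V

Step 1 — Convert each phasor to rectangular form:
  V1 = 15·(cos(70.2°) + j·sin(70.2°)) = 5.081 + j14.11 V
  V2 = 32.2·(cos(-30.0°) + j·sin(-30.0°)) = 27.89 - j16.1 V
  V3 = 206·(cos(-30.0°) + j·sin(-30.0°)) = 178.4 - j103 V
Step 2 — Sum components: V_total = 211.4 - j105 V.
Step 3 — Convert to polar: |V_total| = 236 V, ∠V_total = -26.4°.

V_total = 236∠-26.4° V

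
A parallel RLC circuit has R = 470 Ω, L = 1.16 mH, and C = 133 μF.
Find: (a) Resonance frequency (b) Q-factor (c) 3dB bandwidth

Step 1 — Resonance: ω₀ = 1/√(LC) = 1/√(0.00116·0.000133) = 2546 rad/s.
Step 2 — f₀ = ω₀/(2π) = 405.2 Hz.
Step 3 — Parallel Q: Q = R/(ω₀L) = 470/(2546·0.00116) = 159.1.
Step 4 — Bandwidth: Δω = ω₀/Q = 16 rad/s; BW = Δω/(2π) = 2.546 Hz.

(a) f₀ = 405.2 Hz  (b) Q = 159.1  (c) BW = 2.546 Hz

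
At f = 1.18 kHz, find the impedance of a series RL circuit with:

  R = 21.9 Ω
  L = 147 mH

Step 1 — Angular frequency: ω = 2π·f = 2π·1180 = 7414 rad/s.
Step 2 — Component impedances:
  R: Z = R = 21.9 Ω
  L: Z = jωL = j·7414·0.147 = 0 + j1090 Ω
Step 3 — Series combination: Z_total = R + L = 21.9 + j1090 Ω = 1090∠88.8° Ω.

Z = 21.9 + j1090 Ω = 1090∠88.8° Ω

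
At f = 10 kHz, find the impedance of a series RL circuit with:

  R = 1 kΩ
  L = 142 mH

Step 1 — Angular frequency: ω = 2π·f = 2π·1e+04 = 6.283e+04 rad/s.
Step 2 — Component impedances:
  R: Z = R = 1000 Ω
  L: Z = jωL = j·6.283e+04·0.142 = 0 + j8922 Ω
Step 3 — Series combination: Z_total = R + L = 1000 + j8922 Ω = 8978∠83.6° Ω.

Z = 1000 + j8922 Ω = 8978∠83.6° Ω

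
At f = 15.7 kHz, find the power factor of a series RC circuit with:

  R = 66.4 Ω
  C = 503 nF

Step 1 — Angular frequency: ω = 2π·f = 2π·1.57e+04 = 9.865e+04 rad/s.
Step 2 — Component impedances:
  R: Z = R = 66.4 Ω
  C: Z = 1/(jωC) = -j/(ω·C) = 0 - j20.15 Ω
Step 3 — Series combination: Z_total = R + C = 66.4 - j20.15 Ω = 69.39∠-16.9° Ω.
Step 4 — Power factor: PF = cos(φ) = Re(Z)/|Z| = 66.4/69.39 = 0.9569.
Step 5 — Type: Im(Z) = -20.15 ⇒ leading (phase φ = -16.9°).

PF = 0.9569 (leading, φ = -16.9°)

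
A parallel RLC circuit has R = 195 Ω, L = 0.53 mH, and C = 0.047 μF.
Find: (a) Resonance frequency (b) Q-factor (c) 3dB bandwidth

Step 1 — Resonance: ω₀ = 1/√(LC) = 1/√(0.00053·4.7e-08) = 2.004e+05 rad/s.
Step 2 — f₀ = ω₀/(2π) = 3.189e+04 Hz.
Step 3 — Parallel Q: Q = R/(ω₀L) = 195/(2.004e+05·0.00053) = 1.836.
Step 4 — Bandwidth: Δω = ω₀/Q = 1.091e+05 rad/s; BW = Δω/(2π) = 1.737e+04 Hz.

(a) f₀ = 3.189e+04 Hz  (b) Q = 1.836  (c) BW = 1.737e+04 Hz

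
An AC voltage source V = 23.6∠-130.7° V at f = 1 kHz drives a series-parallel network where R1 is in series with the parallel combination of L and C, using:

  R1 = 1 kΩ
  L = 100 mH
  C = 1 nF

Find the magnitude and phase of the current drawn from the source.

Step 1 — Angular frequency: ω = 2π·f = 2π·1000 = 6283 rad/s.
Step 2 — Component impedances:
  R1: Z = R = 1000 Ω
  L: Z = jωL = j·6283·0.1 = 0 + j628.3 Ω
  C: Z = 1/(jωC) = -j/(ω·C) = 0 - j1.592e+05 Ω
Step 3 — Parallel branch: L || C = 1/(1/L + 1/C) = 0 + j630.8 Ω.
Step 4 — Series with R1: Z_total = R1 + (L || C) = 1000 + j630.8 Ω = 1182∠32.2° Ω.
Step 5 — Source phasor: V = 23.6∠-130.7° V = -15.39 - j17.89 V.
Step 6 — Ohm's law: I = V / Z_total = (-15.39 - j17.89) / (1000 + j630.8) = -0.01908 - j0.005855 A.
Step 7 — Convert to polar: |I| = 0.01996 A, ∠I = -162.9°.

I = 0.01996∠-162.9° A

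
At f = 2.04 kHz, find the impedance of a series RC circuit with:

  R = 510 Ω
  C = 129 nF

Step 1 — Angular frequency: ω = 2π·f = 2π·2040 = 1.282e+04 rad/s.
Step 2 — Component impedances:
  R: Z = R = 510 Ω
  C: Z = 1/(jωC) = -j/(ω·C) = 0 - j604.8 Ω
Step 3 — Series combination: Z_total = R + C = 510 - j604.8 Ω = 791.1∠-49.9° Ω.

Z = 510 - j604.8 Ω = 791.1∠-49.9° Ω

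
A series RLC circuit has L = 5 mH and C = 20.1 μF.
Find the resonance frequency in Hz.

Step 1 — Resonance condition Im(Z)=0 gives ω₀ = 1/√(LC).
Step 2 — ω₀ = 1/√(0.005·2.01e-05) = 3154 rad/s.
Step 3 — f₀ = ω₀/(2π) = 502 Hz.

f₀ = 502 Hz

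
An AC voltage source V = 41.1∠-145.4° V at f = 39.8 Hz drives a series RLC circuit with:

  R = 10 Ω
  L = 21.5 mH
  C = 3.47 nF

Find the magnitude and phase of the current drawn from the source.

Step 1 — Angular frequency: ω = 2π·f = 2π·39.8 = 250.1 rad/s.
Step 2 — Component impedances:
  R: Z = R = 10 Ω
  L: Z = jωL = j·250.1·0.0215 = 0 + j5.377 Ω
  C: Z = 1/(jωC) = -j/(ω·C) = 0 - j1.152e+06 Ω
Step 3 — Series combination: Z_total = R + L + C = 10 - j1.152e+06 Ω = 1.152e+06∠-90.0° Ω.
Step 4 — Source phasor: V = 41.1∠-145.4° V = -33.83 - j23.34 V.
Step 5 — Ohm's law: I = V / Z_total = (-33.83 - j23.34) / (10 - j1.152e+06) = 2.025e-05 - j2.936e-05 A.
Step 6 — Convert to polar: |I| = 3.566e-05 A, ∠I = -55.4°.

I = 3.566e-05∠-55.4° A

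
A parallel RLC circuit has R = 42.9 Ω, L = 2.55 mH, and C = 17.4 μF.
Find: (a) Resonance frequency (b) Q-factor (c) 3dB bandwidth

Step 1 — Resonance: ω₀ = 1/√(LC) = 1/√(0.00255·1.74e-05) = 4747 rad/s.
Step 2 — f₀ = ω₀/(2π) = 755.6 Hz.
Step 3 — Parallel Q: Q = R/(ω₀L) = 42.9/(4747·0.00255) = 3.544.
Step 4 — Bandwidth: Δω = ω₀/Q = 1340 rad/s; BW = Δω/(2π) = 213.2 Hz.

(a) f₀ = 755.6 Hz  (b) Q = 3.544  (c) BW = 213.2 Hz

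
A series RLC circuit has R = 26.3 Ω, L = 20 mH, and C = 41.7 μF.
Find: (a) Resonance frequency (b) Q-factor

Step 1 — Resonance condition Im(Z)=0 gives ω₀ = 1/√(LC).
Step 2 — ω₀ = 1/√(0.02·4.17e-05) = 1095 rad/s.
Step 3 — f₀ = ω₀/(2π) = 174.3 Hz.
Step 4 — Series Q: Q = ω₀L/R = 1095·0.02/26.3 = 0.8327.

(a) f₀ = 174.3 Hz  (b) Q = 0.8327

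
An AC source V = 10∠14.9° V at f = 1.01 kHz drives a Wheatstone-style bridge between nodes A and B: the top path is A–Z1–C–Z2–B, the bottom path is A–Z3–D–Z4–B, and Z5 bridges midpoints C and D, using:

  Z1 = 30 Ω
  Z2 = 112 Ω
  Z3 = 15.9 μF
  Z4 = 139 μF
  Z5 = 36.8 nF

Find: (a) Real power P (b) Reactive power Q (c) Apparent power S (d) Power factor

Step 1 — Angular frequency: ω = 2π·f = 2π·1010 = 6346 rad/s.
Step 2 — Component impedances:
  Z1: Z = R = 30 Ω
  Z2: Z = R = 112 Ω
  Z3: Z = 1/(jωC) = -j/(ω·C) = 0 - j9.911 Ω
  Z4: Z = 1/(jωC) = -j/(ω·C) = 0 - j1.134 Ω
  Z5: Z = 1/(jωC) = -j/(ω·C) = 0 - j4282 Ω
Step 3 — Bridge requires nodal analysis (the Z5 bridge couples midpoints C and D, so the two paths cannot be reduced to a simple series/parallel combination). Setting node B to ground and injecting 1 A at node A, the 3-node admittance system at A, C, D solves to V_A = Z_AB = 0.8518 - j10.96 Ω = 11∠-85.6° Ω.
Step 4 — Source phasor: V = 10∠14.9° V = 9.664 + j2.571 V.
Step 5 — Current: I = V / Z = -0.165 + j0.8942 A = 0.9093∠100.5° A.
Step 6 — Complex power: S = V·I* = 0.7043 - j9.065 VA.
Step 7 — Real power: P = Re(S) = 0.7043 W.
Step 8 — Reactive power: Q = Im(S) = -9.065 VAR.
Step 9 — Apparent power: |S| = 9.093 VA.
Step 10 — Power factor: PF = P/|S| = 0.07746 (leading).

(a) P = 0.7043 W  (b) Q = -9.065 VAR  (c) S = 9.093 VA  (d) PF = 0.07746 (leading)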